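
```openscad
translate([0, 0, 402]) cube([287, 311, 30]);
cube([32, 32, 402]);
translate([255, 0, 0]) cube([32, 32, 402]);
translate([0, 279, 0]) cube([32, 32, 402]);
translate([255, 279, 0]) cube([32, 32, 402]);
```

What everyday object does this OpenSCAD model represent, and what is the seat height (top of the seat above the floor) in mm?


A stool. The seat height is 432 mm.

A 287×311×30 slab at z = 402 on four corner posts — a stool. The seat top is 402 + 30 = 432 mm.


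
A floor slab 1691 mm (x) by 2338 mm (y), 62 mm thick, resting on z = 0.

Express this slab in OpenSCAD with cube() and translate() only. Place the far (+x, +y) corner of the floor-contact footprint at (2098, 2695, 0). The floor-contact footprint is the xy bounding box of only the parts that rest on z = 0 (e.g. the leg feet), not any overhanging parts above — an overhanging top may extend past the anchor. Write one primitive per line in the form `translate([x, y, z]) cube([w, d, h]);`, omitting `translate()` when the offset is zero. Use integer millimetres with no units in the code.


translate([407, 357, 0]) cube([1691, 2338, 62]);


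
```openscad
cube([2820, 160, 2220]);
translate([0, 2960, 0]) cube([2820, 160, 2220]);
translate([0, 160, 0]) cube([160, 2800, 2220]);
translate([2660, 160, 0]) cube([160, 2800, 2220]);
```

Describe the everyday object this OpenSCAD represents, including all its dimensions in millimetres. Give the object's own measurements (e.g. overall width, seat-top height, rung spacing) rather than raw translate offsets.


The wall frame of a small rectangular building: four walls, each 2220 mm tall and 160 mm thick, enclosing a footprint 2820 mm (x) by 3120 mm (y) outside-to-outside, with no floor or roof. The front and back walls (the −y and +y sides) span the full width; the two side walls fit between them.


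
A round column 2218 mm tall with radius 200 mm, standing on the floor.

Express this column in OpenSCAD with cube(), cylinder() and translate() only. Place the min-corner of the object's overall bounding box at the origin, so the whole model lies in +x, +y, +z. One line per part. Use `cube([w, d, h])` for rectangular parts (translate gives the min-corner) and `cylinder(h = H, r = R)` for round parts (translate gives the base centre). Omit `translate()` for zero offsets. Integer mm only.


translate([200, 200, 0]) cylinder(h = 2218, r = 200);


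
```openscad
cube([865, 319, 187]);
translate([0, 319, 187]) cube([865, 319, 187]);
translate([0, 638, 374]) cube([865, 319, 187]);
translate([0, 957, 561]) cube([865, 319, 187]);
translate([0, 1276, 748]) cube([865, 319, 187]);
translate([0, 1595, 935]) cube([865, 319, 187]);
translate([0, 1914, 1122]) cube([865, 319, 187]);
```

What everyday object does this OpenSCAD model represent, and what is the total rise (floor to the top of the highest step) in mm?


A staircase. The total rise is 1309 mm.

7 identical blocks, each offset up and back from the previous — a staircase. Each step is 187 mm tall and there are 7 of them, so the total rise is 7 × 187 = 1309 mm.


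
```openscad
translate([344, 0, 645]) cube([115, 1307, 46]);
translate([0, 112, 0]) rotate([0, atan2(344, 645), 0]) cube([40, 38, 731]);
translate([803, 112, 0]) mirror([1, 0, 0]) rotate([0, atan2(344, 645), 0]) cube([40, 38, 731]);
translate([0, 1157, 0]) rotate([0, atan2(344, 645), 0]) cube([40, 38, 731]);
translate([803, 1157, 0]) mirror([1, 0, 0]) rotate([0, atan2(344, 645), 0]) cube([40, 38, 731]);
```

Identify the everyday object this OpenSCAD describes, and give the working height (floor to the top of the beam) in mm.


A sawhorse. The overall height is 691 mm.

A beam across two mirrored pairs of raked legs — a sawhorse. The beam's underside is at z = 645 (matching the legs' vertical rise in atan2(344, 645)) and the beam is 46 mm tall, so its top is at 645 + 46 = 691 mm. The raked legs top out at the beam's underside, so that is the highest point.


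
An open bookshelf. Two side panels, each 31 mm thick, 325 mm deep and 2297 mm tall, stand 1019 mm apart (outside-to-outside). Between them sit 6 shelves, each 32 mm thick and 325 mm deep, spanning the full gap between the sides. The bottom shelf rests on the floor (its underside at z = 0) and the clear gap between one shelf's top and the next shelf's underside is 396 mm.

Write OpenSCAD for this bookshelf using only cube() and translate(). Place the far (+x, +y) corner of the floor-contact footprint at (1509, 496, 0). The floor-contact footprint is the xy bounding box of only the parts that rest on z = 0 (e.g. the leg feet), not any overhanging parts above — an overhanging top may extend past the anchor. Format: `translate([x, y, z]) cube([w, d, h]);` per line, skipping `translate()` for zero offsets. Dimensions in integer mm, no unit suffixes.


translate([490, 171, 0]) cube([31, 325, 2297]);
translate([1478, 171, 0]) cube([31, 325, 2297]);
translate([521, 171, 0]) cube([957, 325, 32]);
translate([521, 171, 428]) cube([957, 325, 32]);
translate([521, 171, 856]) cube([957, 325, 32]);
translate([521, 171, 1284]) cube([957, 325, 32]);
translate([521, 171, 1712]) cube([957, 325, 32]);
translate([521, 171, 2140]) cube([957, 325, 32]);


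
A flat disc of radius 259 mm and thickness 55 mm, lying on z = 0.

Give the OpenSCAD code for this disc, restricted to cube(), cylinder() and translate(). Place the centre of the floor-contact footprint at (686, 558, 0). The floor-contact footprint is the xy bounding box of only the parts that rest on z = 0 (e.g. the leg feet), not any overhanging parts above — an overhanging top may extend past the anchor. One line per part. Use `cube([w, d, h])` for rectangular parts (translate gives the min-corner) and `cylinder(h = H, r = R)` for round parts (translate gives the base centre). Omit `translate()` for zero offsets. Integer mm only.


translate([686, 558, 0]) cylinder(h = 55, r = 259);


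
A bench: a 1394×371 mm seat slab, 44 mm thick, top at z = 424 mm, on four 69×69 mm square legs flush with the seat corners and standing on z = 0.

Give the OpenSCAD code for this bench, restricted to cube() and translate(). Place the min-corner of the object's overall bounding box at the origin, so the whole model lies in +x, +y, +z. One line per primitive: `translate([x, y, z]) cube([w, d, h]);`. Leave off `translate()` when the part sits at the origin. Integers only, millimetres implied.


// leg_h = 424 − 44 = 380
translate([0, 0, 380]) cube([1394, 371, 44]);
cube([69, 69, 380]);
translate([0, 302, 0]) cube([69, 69, 380]);
translate([1325, 0, 0]) cube([69, 69, 380]);
translate([1325, 302, 0]) cube([69, 69, 380]);


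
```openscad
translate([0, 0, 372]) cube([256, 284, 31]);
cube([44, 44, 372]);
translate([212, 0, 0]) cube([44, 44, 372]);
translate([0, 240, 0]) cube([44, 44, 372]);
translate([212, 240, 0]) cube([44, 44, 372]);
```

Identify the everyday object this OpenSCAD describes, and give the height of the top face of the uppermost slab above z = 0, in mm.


A stool. The seat height is 403 mm.

A 256×284×31 slab at z = 372 on four corner posts — a stool. The seat top is 372 + 31 = 403 mm.


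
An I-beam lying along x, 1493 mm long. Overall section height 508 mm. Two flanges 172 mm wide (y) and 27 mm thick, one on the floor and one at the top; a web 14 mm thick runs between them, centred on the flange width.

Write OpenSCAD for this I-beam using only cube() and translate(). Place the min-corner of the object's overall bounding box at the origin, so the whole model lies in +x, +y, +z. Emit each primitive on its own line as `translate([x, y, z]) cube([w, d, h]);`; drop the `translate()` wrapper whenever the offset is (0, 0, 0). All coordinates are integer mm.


cube([1493, 172, 27]);
translate([0, 79, 27]) cube([1493, 14, 454]);
translate([0, 0, 481]) cube([1493, 172, 27]);


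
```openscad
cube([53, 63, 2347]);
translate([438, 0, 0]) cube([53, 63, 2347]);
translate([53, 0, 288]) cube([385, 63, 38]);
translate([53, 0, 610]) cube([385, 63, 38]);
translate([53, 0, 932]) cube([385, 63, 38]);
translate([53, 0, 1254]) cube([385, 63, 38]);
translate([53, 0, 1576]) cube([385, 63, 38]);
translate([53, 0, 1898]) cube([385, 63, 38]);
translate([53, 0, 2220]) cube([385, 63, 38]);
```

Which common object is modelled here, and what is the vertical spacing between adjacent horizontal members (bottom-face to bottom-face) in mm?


A ladder. The rung spacing is 322 mm.

Two tall 53×63 posts with 7 short bars between them — a ladder. Adjacent rungs sit at z = 288 and z = 610, so the spacing is 610 − 288 = 322 mm.


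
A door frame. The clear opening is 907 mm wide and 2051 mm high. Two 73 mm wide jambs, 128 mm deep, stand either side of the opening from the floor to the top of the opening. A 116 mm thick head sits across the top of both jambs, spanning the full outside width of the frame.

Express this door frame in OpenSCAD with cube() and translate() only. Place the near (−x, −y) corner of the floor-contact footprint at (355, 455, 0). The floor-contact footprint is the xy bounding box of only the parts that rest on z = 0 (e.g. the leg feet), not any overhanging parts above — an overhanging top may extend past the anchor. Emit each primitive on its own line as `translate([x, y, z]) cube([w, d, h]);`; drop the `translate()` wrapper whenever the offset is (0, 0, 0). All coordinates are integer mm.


translate([355, 455, 0]) cube([73, 128, 2051]);
translate([1335, 455, 0]) cube([73, 128, 2051]);
translate([355, 455, 2051]) cube([1053, 128, 116]);


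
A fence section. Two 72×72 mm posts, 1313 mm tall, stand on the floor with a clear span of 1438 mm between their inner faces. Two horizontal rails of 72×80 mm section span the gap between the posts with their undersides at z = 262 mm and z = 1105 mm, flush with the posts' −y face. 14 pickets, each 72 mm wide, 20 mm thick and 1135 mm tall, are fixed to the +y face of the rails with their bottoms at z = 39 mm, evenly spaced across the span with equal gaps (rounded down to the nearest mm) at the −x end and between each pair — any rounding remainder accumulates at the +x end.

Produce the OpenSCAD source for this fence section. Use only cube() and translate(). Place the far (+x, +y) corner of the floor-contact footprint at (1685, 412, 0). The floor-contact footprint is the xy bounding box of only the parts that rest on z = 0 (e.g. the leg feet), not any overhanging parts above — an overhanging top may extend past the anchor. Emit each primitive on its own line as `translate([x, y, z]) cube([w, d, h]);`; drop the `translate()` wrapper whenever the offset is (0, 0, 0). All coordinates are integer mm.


translate([103, 340, 0]) cube([72, 72, 1313]);
translate([1613, 340, 0]) cube([72, 72, 1313]);
translate([175, 340, 262]) cube([1438, 72, 80]);
translate([175, 340, 1105]) cube([1438, 72, 80]);
translate([203, 412, 39]) cube([72, 20, 1135]);
translate([303, 412, 39]) cube([72, 20, 1135]);
translate([403, 412, 39]) cube([72, 20, 1135]);
translate([503, 412, 39]) cube([72, 20, 1135]);
translate([603, 412, 39]) cube([72, 20, 1135]);
translate([703, 412, 39]) cube([72, 20, 1135]);
translate([803, 412, 39]) cube([72, 20, 1135]);
translate([903, 412, 39]) cube([72, 20, 1135]);
translate([1003, 412, 39]) cube([72, 20, 1135]);
translate([1103, 412, 39]) cube([72, 20, 1135]);
translate([1203, 412, 39]) cube([72, 20, 1135]);
translate([1303, 412, 39]) cube([72, 20, 1135]);
translate([1403, 412, 39]) cube([72, 20, 1135]);
translate([1503, 412, 39]) cube([72, 20, 1135]);


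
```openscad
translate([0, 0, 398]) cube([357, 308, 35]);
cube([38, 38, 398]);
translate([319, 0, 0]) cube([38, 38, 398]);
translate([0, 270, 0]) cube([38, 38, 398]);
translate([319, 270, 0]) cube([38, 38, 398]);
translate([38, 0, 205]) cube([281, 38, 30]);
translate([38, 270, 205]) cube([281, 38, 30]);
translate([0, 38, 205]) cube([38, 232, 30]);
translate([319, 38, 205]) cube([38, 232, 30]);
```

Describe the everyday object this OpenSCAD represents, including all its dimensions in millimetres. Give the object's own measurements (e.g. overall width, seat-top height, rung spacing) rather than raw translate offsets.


A four-legged stool. The seat is a 357×308×35 mm slab whose top surface is at z = 433 mm; four square legs, each 38×38 mm in cross-section, run from the floor (z = 0) to the underside of the seat, each flush with a corner of the seat. Four stretchers, 38 mm wide and 30 mm tall, connect adjacent legs with their undersides at z = 205 mm, each running between the inner faces of the legs it joins and aligned with the legs' outer faces on the other axis.


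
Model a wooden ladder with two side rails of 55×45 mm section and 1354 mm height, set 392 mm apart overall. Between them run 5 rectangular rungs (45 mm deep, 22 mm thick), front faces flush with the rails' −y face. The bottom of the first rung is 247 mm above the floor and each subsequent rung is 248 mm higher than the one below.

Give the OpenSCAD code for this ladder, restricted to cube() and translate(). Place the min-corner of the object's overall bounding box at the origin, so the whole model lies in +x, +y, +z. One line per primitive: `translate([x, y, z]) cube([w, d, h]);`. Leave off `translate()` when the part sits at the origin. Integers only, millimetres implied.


cube([55, 45, 1354]);
translate([337, 0, 0]) cube([55, 45, 1354]);
translate([55, 0, 247]) cube([282, 45, 22]);
translate([55, 0, 495]) cube([282, 45, 22]);
translate([55, 0, 743]) cube([282, 45, 22]);
translate([55, 0, 991]) cube([282, 45, 22]);
translate([55, 0, 1239]) cube([282, 45, 22]);


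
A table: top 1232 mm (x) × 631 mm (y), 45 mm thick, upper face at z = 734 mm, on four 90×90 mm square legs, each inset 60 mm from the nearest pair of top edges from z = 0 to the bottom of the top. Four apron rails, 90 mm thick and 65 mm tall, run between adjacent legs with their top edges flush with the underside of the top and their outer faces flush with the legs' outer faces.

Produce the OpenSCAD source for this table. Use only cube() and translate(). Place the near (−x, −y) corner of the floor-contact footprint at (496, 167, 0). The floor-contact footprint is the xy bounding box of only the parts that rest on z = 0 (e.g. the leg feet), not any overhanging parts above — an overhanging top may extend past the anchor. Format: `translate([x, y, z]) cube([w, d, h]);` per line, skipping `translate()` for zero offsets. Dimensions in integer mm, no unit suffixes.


translate([436, 107, 689]) cube([1232, 631, 45]);
translate([496, 167, 0]) cube([90, 90, 689]);
translate([1518, 167, 0]) cube([90, 90, 689]);
translate([496, 588, 0]) cube([90, 90, 689]);
translate([1518, 588, 0]) cube([90, 90, 689]);
translate([586, 167, 624]) cube([932, 90, 65]);
translate([586, 588, 624]) cube([932, 90, 65]);
translate([496, 257, 624]) cube([90, 331, 65]);
translate([1518, 257, 624]) cube([90, 331, 65]);


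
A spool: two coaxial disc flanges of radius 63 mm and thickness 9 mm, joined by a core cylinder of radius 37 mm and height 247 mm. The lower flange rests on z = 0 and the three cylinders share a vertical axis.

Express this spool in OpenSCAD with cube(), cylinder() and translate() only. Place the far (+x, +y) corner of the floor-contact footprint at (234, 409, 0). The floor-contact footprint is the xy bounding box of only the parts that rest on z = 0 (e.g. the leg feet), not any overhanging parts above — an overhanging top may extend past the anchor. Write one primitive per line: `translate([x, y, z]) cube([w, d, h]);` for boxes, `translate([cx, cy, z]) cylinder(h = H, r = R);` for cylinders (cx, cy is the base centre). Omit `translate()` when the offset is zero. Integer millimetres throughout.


translate([171, 346, 0]) cylinder(h = 9, r = 63);
translate([171, 346, 9]) cylinder(h = 247, r = 37);
translate([171, 346, 256]) cylinder(h = 9, r = 63);


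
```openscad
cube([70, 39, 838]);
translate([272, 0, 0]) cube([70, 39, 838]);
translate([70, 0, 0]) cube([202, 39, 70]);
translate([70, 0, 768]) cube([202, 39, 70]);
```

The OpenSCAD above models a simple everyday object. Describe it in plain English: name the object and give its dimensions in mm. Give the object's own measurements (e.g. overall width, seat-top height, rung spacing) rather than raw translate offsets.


A rectangular picture frame lying in the x–z plane (depth along y). The opening is 202 mm wide (x) by 698 mm tall (z), surrounded by a border 70 mm wide on all four sides. The frame is 39 mm deep and is made of two full-height vertical stiles with two horizontal rails fitted between them.


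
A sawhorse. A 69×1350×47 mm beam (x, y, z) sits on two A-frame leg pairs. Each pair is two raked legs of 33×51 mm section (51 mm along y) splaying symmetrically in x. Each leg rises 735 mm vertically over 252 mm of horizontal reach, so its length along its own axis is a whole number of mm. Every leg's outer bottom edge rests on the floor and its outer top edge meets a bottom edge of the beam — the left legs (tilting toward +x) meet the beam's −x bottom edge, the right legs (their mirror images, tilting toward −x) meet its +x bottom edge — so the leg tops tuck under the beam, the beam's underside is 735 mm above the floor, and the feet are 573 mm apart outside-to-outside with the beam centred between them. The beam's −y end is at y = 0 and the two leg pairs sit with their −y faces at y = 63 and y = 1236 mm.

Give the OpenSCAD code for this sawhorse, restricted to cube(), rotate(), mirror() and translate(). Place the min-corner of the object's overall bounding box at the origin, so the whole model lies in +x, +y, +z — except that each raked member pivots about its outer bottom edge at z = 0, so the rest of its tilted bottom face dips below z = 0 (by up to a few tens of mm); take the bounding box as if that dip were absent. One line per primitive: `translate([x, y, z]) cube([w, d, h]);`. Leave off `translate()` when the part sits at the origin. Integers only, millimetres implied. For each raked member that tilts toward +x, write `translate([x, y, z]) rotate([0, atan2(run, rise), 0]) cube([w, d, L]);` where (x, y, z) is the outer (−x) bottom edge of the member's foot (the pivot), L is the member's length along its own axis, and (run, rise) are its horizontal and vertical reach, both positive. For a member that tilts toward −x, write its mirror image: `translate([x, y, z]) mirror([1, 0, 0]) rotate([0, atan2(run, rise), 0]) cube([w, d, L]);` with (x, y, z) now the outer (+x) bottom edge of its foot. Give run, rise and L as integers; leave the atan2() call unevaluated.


translate([252, 0, 735]) cube([69, 1350, 47]);
translate([0, 63, 0]) rotate([0, atan2(252, 735), 0]) cube([33, 51, 777]);
translate([573, 63, 0]) mirror([1, 0, 0]) rotate([0, atan2(252, 735), 0]) cube([33, 51, 777]);
translate([0, 1236, 0]) rotate([0, atan2(252, 735), 0]) cube([33, 51, 777]);
translate([573, 1236, 0]) mirror([1, 0, 0]) rotate([0, atan2(252, 735), 0]) cube([33, 51, 777]);


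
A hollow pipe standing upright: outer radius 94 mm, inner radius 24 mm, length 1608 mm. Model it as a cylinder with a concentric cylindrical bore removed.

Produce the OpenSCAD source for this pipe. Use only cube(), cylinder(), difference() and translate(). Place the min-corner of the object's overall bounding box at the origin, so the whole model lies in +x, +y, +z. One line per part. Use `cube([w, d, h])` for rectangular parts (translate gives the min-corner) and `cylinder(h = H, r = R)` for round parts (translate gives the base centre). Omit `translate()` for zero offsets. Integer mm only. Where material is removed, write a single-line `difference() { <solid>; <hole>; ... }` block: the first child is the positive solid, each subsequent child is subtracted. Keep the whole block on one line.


difference() { translate([94, 94, 0]) cylinder(h = 1608, r = 94); translate([94, 94, 0]) cylinder(h = 1608, r = 24); }


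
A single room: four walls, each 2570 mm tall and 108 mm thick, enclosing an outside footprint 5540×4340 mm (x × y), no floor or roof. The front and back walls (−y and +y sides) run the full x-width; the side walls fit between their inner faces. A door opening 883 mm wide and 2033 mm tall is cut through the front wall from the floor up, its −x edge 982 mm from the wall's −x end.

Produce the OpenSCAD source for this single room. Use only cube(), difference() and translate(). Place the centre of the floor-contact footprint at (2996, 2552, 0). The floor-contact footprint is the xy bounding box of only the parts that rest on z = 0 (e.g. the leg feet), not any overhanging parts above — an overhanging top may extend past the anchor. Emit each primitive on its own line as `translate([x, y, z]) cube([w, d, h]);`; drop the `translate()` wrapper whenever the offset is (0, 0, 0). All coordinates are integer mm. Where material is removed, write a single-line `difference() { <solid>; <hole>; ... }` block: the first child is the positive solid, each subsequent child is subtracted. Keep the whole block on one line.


difference() { translate([226, 382, 0]) cube([5540, 108, 2570]); translate([1208, 382, 0]) cube([883, 108, 2033]); }
translate([226, 4614, 0]) cube([5540, 108, 2570]);
translate([226, 490, 0]) cube([108, 4124, 2570]);
translate([5658, 490, 0]) cube([108, 4124, 2570]);


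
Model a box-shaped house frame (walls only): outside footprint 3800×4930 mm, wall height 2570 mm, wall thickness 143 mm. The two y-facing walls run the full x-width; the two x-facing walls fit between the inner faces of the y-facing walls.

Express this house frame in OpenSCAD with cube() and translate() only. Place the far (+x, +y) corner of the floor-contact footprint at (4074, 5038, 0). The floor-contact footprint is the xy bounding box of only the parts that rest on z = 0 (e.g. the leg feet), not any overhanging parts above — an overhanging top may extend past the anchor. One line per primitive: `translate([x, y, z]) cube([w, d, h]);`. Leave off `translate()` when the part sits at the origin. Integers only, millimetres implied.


translate([274, 108, 0]) cube([3800, 143, 2570]);
translate([274, 4895, 0]) cube([3800, 143, 2570]);
translate([274, 251, 0]) cube([143, 4644, 2570]);
translate([3931, 251, 0]) cube([143, 4644, 2570]);


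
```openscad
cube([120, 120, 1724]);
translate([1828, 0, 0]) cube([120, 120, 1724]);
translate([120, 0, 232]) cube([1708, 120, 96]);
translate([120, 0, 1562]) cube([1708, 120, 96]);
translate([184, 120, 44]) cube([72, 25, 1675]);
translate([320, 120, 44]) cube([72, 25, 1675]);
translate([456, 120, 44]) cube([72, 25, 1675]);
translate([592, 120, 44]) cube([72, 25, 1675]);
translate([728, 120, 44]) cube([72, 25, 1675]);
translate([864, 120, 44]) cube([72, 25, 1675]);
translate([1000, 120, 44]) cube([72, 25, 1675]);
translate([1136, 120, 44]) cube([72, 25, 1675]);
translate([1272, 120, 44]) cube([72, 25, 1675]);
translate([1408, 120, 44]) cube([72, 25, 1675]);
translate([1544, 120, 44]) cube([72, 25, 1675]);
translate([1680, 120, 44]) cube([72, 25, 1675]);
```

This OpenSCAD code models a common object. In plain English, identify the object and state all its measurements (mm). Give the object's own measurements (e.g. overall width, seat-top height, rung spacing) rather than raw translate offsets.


A fence section. Two 120×120 mm posts, 1724 mm tall, stand on the floor with a clear span of 1708 mm between their inner faces. Two horizontal rails of 120×96 mm section span the gap between the posts with their undersides at z = 232 mm and z = 1562 mm, flush with the posts' −y face. 12 pickets, each 72 mm wide, 25 mm thick and 1675 mm tall, are fixed to the +y face of the rails with their bottoms at z = 44 mm, spaced across the span with a 64 mm gap after the −x post and between neighbouring pickets, with 76 mm left before the +x post.


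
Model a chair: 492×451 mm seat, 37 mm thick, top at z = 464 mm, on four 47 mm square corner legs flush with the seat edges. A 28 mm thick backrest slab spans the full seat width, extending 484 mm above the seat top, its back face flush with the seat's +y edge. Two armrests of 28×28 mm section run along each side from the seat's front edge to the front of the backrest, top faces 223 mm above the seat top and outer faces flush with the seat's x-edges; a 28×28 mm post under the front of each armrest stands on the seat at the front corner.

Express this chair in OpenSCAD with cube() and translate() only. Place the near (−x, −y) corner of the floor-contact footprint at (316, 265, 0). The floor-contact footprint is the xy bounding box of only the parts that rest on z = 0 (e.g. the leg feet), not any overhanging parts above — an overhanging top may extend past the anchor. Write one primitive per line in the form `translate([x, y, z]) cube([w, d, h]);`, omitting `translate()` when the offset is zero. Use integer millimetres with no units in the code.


// leg_h = 464 - 37 = 427
// arm post h = 223 - 28 = 195
translate([316, 265, 427]) cube([492, 451, 37]);
translate([316, 265, 0]) cube([47, 47, 427]);
translate([761, 265, 0]) cube([47, 47, 427]);
translate([316, 669, 0]) cube([47, 47, 427]);
translate([761, 669, 0]) cube([47, 47, 427]);
translate([316, 688, 464]) cube([492, 28, 484]);
translate([316, 265, 659]) cube([28, 423, 28]);
translate([780, 265, 659]) cube([28, 423, 28]);
translate([316, 265, 464]) cube([28, 28, 195]);
translate([780, 265, 464]) cube([28, 28, 195]);


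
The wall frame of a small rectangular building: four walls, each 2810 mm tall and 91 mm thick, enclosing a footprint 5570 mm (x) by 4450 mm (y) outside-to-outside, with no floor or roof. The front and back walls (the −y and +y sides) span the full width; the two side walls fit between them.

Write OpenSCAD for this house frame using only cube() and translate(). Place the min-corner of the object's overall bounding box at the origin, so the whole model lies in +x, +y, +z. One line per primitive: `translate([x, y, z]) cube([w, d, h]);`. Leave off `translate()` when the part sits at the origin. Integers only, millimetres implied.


cube([5570, 91, 2810]);
translate([0, 4359, 0]) cube([5570, 91, 2810]);
translate([0, 91, 0]) cube([91, 4268, 2810]);
translate([5479, 91, 0]) cube([91, 4268, 2810]);


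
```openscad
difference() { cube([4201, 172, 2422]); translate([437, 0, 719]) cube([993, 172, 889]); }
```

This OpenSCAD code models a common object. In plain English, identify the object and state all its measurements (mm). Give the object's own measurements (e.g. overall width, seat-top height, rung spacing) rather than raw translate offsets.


A wall 4201 mm long (x), 172 mm thick (y), 2422 mm tall, with a rectangular window opening cut through it. The opening is 993 mm wide and 889 mm tall; its sill is at z = 719 mm and its near (−x) edge is 437 mm from the wall's −x end. The opening passes through the full wall thickness.


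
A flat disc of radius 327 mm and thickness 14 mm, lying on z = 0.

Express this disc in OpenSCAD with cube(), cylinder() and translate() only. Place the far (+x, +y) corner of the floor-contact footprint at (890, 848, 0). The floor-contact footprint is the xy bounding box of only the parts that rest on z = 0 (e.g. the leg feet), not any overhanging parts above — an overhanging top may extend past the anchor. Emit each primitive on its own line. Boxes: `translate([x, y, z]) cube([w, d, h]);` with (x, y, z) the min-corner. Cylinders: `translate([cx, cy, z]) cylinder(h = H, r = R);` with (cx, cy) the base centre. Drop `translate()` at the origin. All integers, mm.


translate([563, 521, 0]) cylinder(h = 14, r = 327);


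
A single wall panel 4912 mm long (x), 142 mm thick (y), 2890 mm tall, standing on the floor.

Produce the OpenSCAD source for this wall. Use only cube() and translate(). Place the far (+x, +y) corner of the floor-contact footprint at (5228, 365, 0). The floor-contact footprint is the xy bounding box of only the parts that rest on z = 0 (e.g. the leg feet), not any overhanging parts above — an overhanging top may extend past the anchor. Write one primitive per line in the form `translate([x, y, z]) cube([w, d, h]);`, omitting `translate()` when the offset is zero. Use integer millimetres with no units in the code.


translate([316, 223, 0]) cube([4912, 142, 2890]);


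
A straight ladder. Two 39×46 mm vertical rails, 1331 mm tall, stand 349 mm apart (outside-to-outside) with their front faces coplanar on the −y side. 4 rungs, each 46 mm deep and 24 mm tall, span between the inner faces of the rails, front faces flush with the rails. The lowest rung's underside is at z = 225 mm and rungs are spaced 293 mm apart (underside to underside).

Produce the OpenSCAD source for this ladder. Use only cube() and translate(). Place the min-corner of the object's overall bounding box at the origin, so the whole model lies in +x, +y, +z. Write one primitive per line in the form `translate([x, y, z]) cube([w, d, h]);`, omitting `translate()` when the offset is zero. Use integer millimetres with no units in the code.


// rung span = 349 - 2*39 = 271
// rung[k] z = 225 + k*293
cube([39, 46, 1331]);
translate([310, 0, 0]) cube([39, 46, 1331]);
translate([39, 0, 225]) cube([271, 46, 24]);
translate([39, 0, 518]) cube([271, 46, 24]);
translate([39, 0, 811]) cube([271, 46, 24]);
translate([39, 0, 1104]) cube([271, 46, 24]);


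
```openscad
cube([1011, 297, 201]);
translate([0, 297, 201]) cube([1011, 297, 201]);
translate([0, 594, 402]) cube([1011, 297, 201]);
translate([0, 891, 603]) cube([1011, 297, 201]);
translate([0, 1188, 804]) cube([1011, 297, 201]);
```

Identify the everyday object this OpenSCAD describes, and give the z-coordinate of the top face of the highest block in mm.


A staircase. The total rise is 1005 mm.

5 identical blocks, each offset up and back from the previous — a staircase. Each step is 201 mm tall and there are 5 of them, so the total rise is 5 × 201 = 1005 mm.


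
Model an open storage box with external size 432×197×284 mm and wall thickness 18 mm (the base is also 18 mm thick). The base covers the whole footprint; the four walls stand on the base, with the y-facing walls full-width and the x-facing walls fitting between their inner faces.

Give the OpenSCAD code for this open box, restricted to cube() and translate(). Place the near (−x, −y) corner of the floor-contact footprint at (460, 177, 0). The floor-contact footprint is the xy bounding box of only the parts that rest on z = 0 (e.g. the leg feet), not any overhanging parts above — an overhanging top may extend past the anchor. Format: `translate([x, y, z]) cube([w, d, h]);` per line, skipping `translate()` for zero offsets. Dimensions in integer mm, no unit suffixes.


translate([460, 177, 0]) cube([432, 197, 18]);
translate([460, 177, 18]) cube([432, 18, 266]);
translate([460, 356, 18]) cube([432, 18, 266]);
translate([460, 195, 18]) cube([18, 161, 266]);
translate([874, 195, 18]) cube([18, 161, 266]);


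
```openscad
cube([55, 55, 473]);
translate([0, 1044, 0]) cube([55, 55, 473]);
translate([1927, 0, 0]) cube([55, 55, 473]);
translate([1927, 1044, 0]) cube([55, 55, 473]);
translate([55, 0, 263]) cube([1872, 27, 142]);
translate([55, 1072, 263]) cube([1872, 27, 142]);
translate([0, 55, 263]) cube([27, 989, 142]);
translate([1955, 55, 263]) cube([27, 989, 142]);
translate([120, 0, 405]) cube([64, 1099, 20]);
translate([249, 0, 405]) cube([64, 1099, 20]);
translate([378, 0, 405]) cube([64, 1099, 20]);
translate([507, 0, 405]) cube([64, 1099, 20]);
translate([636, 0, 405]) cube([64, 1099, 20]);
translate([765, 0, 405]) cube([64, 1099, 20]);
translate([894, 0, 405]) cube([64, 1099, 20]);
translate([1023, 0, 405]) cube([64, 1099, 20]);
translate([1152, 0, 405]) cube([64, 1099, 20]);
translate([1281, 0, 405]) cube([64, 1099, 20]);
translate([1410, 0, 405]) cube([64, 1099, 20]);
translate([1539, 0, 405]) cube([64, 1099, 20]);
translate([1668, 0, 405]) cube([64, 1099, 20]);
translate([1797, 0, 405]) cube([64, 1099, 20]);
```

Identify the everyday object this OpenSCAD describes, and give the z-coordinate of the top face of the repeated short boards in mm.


A bed frame. The slat-top height is 425 mm.

Four posts, four rails, and a row of slats — a bed frame. Slats sit on the rails at z = 263 + 142 = 405; with slat thickness 20, the top is 425 mm.


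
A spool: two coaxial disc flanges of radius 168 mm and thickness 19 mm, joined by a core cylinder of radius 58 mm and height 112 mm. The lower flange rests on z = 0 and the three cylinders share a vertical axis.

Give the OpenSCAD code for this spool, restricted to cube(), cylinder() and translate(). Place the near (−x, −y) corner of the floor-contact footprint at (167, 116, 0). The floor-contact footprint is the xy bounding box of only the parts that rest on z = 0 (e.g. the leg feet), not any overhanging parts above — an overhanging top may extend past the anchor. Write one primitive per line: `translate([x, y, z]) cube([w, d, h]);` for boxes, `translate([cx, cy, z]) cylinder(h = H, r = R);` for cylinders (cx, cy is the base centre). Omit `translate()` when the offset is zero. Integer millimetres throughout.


translate([335, 284, 0]) cylinder(h = 19, r = 168);
translate([335, 284, 19]) cylinder(h = 112, r = 58);
translate([335, 284, 131]) cylinder(h = 19, r = 168);


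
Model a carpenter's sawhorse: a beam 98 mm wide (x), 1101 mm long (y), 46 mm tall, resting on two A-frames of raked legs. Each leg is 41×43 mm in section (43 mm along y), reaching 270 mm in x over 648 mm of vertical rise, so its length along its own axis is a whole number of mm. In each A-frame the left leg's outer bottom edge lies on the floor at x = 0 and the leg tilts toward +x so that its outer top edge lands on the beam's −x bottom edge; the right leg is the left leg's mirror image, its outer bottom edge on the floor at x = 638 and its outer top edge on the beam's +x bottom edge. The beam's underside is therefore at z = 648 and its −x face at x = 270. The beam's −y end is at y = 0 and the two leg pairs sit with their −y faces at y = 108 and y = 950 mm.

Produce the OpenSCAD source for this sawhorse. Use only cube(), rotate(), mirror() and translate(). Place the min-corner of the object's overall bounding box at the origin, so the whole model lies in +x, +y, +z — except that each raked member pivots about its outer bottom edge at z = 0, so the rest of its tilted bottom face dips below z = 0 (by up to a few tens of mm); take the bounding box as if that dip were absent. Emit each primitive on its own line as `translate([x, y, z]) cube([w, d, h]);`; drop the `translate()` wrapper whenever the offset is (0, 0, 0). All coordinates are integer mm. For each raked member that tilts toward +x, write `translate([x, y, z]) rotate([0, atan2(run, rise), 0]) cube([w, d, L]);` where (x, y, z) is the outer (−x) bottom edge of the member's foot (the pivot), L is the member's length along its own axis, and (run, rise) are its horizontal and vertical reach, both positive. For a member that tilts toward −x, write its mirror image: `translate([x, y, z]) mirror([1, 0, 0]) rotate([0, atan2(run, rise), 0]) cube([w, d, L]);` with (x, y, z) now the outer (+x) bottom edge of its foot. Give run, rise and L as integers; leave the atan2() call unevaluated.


translate([270, 0, 648]) cube([98, 1101, 46]);
translate([0, 108, 0]) rotate([0, atan2(270, 648), 0]) cube([41, 43, 702]);
translate([638, 108, 0]) mirror([1, 0, 0]) rotate([0, atan2(270, 648), 0]) cube([41, 43, 702]);
translate([0, 950, 0]) rotate([0, atan2(270, 648), 0]) cube([41, 43, 702]);
translate([638, 950, 0]) mirror([1, 0, 0]) rotate([0, atan2(270, 648), 0]) cube([41, 43, 702]);


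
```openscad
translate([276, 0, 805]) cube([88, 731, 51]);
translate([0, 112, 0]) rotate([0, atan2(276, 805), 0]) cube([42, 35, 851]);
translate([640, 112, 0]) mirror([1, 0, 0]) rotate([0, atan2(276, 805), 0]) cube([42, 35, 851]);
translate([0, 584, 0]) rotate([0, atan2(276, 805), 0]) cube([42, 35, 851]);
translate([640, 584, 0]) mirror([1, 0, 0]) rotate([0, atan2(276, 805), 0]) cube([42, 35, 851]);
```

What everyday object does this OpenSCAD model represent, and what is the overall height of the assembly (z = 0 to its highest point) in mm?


A sawhorse. The overall height is 856 mm.

A beam across two mirrored pairs of raked legs — a sawhorse. The beam's underside is at z = 805 (matching the legs' vertical rise in atan2(276, 805)) and the beam is 51 mm tall, so its top is at 805 + 51 = 856 mm. The raked legs top out at the beam's underside, so that is the highest point.


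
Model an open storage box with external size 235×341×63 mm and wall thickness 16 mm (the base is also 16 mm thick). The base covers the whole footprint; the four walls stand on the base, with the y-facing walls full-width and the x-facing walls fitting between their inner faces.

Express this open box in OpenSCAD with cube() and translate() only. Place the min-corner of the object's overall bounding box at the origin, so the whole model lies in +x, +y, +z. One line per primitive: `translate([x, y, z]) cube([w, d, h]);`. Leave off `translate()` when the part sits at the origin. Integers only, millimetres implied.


cube([235, 341, 16]);
translate([0, 0, 16]) cube([235, 16, 47]);
translate([0, 325, 16]) cube([235, 16, 47]);
translate([0, 16, 16]) cube([16, 309, 47]);
translate([219, 16, 16]) cube([16, 309, 47]);


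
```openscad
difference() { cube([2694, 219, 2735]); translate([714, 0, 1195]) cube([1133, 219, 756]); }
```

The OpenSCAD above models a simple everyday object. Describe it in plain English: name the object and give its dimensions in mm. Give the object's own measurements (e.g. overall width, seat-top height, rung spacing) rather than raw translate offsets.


A wall 2694 mm long (x), 219 mm thick (y), 2735 mm tall, with a rectangular window opening cut through it. The opening is 1133 mm wide and 756 mm tall; its sill is at z = 1195 mm and its near (−x) edge is 714 mm from the wall's −x end. The opening passes through the full wall thickness.


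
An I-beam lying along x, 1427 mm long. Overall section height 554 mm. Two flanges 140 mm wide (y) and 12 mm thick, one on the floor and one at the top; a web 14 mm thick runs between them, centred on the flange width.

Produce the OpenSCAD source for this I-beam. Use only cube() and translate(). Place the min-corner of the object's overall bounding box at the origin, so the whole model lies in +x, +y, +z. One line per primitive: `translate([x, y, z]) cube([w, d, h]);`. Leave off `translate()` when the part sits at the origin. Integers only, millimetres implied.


cube([1427, 140, 12]);
translate([0, 63, 12]) cube([1427, 14, 530]);
translate([0, 0, 542]) cube([1427, 140, 12]);


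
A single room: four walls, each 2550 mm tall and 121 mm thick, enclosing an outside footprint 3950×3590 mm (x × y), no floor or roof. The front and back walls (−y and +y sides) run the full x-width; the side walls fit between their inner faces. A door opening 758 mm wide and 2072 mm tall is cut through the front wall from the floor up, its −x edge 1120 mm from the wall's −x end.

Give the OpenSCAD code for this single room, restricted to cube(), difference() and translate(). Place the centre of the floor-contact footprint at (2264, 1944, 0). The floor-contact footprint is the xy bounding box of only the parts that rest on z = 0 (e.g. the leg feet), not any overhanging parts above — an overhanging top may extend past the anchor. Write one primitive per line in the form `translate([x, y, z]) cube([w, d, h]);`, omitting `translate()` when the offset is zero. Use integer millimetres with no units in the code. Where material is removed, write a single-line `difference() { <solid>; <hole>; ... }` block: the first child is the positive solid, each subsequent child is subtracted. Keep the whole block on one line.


difference() { translate([289, 149, 0]) cube([3950, 121, 2550]); translate([1409, 149, 0]) cube([758, 121, 2072]); }
translate([289, 3618, 0]) cube([3950, 121, 2550]);
translate([289, 270, 0]) cube([121, 3348, 2550]);
translate([4118, 270, 0]) cube([121, 3348, 2550]);


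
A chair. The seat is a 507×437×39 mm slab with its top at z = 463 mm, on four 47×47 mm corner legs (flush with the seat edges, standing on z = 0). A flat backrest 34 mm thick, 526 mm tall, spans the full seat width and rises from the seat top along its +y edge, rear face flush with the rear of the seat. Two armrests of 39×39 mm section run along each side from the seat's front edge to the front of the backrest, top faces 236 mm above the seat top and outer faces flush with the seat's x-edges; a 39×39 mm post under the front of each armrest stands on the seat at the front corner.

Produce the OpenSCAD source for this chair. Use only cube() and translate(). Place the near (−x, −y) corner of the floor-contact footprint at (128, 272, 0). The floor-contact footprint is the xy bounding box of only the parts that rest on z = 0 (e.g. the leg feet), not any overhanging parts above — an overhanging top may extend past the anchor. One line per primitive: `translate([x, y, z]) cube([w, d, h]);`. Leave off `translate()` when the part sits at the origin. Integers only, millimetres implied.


// leg_h = 463 - 39 = 424
// arm post h = 236 - 39 = 197
translate([128, 272, 424]) cube([507, 437, 39]);
translate([128, 272, 0]) cube([47, 47, 424]);
translate([588, 272, 0]) cube([47, 47, 424]);
translate([128, 662, 0]) cube([47, 47, 424]);
translate([588, 662, 0]) cube([47, 47, 424]);
translate([128, 675, 463]) cube([507, 34, 526]);
translate([128, 272, 660]) cube([39, 403, 39]);
translate([596, 272, 660]) cube([39, 403, 39]);
translate([128, 272, 463]) cube([39, 39, 197]);
translate([596, 272, 463]) cube([39, 39, 197]);
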